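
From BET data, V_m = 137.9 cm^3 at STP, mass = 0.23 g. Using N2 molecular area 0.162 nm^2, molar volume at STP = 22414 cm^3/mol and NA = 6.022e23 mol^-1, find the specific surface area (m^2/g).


Number of moles in monolayer = V_m / 22414 = 137.9 / 22414 = 0.0061524
Number of molecules = moles * NA = 0.0061524 * 6.022e23
SA = molecules * sigma / mass
SA = (137.9 / 22414) * 6.022e23 * 0.162e-18 / 0.23
SA = 2609.6 m^2/g

2609.6


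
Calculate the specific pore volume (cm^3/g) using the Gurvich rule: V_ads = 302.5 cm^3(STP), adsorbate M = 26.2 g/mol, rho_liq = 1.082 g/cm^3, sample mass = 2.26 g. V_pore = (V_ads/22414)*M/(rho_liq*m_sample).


Moles adsorbed n = V_ads / 22414 = 302.5 / 22414 = 1.349603e-02 mol
Liquid volume V_liq = n * M / rho_liq = 1.349603e-02 * 26.2 / 1.082 = 0.32680 cm^3
Specific pore volume V_pore = V_liq / m_sample = 0.32680 / 2.26
V_pore = 0.1446 cm^3/g

0.1446


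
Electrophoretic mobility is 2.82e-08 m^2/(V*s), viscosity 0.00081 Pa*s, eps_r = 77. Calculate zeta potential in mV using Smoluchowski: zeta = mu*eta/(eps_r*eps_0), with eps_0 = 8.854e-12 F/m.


Smoluchowski equation: zeta = mu * eta / (eps_r * eps_0)
zeta = 2.82e-08 * 0.00081 / (77 * 8.854e-12)
zeta = 0.033505 V = 33.5 mV

33.5


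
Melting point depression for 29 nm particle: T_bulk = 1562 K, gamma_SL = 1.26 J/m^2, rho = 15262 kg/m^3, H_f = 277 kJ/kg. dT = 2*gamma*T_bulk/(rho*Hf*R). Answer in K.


Radius R = 29/2 = 14.5 nm = 1.45e-08 m
Convert H_f = 277 kJ/kg = 277000 J/kg
dT = 2 * gamma_SL * T_bulk / (rho * H_f * R)
dT = 2 * 1.26 * 1562 / (15262 * 277000 * 1.45e-08)
dT = 64.2 K

64.2


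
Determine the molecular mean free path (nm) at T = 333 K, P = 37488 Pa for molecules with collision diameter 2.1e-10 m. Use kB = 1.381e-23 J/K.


Mean free path: lambda = kB*T / (sqrt(2) * pi * d^2 * P)
lambda = 1.381e-23 * 333 / (sqrt(2) * pi * (2.1e-10)^2 * 37488)
lambda = 6.26098e-07 m
lambda = 626.1 nm

626.1


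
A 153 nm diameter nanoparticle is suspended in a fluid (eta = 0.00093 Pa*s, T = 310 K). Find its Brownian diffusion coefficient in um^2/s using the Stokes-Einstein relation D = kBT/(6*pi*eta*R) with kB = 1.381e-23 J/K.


Radius R = 153/2 = 76.5 nm = 7.65e-08 m
D = kB*T / (6*pi*eta*R)
D = 1.381e-23 * 310 / (6 * pi * 0.00093 * 7.65e-08)
D = 3.19235e-12 m^2/s = 3.192 um^2/s

3.192


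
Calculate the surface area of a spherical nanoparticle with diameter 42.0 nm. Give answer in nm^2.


Radius r = 42.0/2 = 21 nm
Surface area SA = 4 * pi * r^2
SA = 4 * pi * (21)^2
SA = 5541.77 nm^2

5541.77


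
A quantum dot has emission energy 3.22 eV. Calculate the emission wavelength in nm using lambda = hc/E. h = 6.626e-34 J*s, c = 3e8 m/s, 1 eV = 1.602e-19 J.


Convert energy: E = 3.22 eV = 3.22 * 1.602e-19 = 5.15844e-19 J
lambda = h*c / E = 6.626e-34 * 3e8 / 5.15844e-19
lambda = 3.85349e-07 m = 385.3 nm

385.3


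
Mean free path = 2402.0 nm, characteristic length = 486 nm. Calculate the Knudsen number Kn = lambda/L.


Knudsen number Kn = lambda / L
Kn = 2402.0 / 486
Kn = 4.9424

4.9424


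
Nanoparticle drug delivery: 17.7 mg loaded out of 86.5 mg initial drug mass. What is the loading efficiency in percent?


Drug loading efficiency = (drug loaded / drug initial) * 100
DLE = 17.7 / 86.5 * 100
DLE = 0.2046 * 100
DLE = 20.46%

20.46


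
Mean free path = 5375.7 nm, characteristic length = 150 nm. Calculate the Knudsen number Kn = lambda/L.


Knudsen number Kn = lambda / L
Kn = 5375.7 / 150
Kn = 35.838

35.838


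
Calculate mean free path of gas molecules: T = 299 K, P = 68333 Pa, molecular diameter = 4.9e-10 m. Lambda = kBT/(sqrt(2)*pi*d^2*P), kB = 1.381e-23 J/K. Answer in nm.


Mean free path: lambda = kB*T / (sqrt(2) * pi * d^2 * P)
lambda = 1.381e-23 * 299 / (sqrt(2) * pi * (4.9e-10)^2 * 68333)
lambda = 5.66471e-08 m
lambda = 56.65 nm

56.65


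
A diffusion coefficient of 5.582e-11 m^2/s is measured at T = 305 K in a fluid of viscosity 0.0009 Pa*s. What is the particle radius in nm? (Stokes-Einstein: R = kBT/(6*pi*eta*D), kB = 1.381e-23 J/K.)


Stokes-Einstein: R = kB*T / (6*pi*eta*D)
R = 1.381e-23 * 305 / (6 * pi * 0.0009 * 5.582e-11)
R = 4.44795e-09 m = 4.45 nm

4.45


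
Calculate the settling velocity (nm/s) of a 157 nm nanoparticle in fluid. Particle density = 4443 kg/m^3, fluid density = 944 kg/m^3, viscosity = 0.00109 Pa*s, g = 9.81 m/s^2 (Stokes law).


Radius R = 157/2 nm = 7.85e-08 m
Density difference = 4443 - 944 = 3499 kg/m^3
v = 2 * R^2 * (rho_p - rho_f) * g / (9 * eta)
v = 2 * (7.85e-08)^2 * 3499 * 9.81 / (9 * 0.00109)
v = 4.31234e-08 m/s = 43.1234 nm/s

43.1234


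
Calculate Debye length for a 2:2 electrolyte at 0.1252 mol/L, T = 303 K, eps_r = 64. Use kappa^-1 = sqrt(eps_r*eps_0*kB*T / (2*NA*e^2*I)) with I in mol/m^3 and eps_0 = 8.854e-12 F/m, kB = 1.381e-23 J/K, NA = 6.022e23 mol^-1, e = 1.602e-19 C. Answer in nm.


Ionic strength I = 0.1252 * 2^2 * 1000 = 500.8 mol/m^3
kappa^-1 = sqrt(64 * 8.854e-12 * 1.381e-23 * 303 / (2 * 6.022e23 * (1.602e-19)^2 * 500.8))
kappa^-1 = 0.391 nm

0.391


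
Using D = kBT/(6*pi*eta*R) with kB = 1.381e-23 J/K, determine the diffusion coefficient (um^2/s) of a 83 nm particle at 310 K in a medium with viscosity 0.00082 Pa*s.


Radius R = 83/2 = 41.5 nm = 4.15e-08 m
D = kB*T / (6*pi*eta*R)
D = 1.381e-23 * 310 / (6 * pi * 0.00082 * 4.15e-08)
D = 6.67409e-12 m^2/s = 6.674 um^2/s

6.674


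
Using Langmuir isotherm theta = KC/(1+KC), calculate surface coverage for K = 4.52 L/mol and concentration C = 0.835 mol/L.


Langmuir isotherm: theta = K*C / (1 + K*C)
K*C = 4.52 * 0.835 = 3.7742
theta = 3.7742 / (1 + 3.7742) = 3.7742 / 4.7742
theta = 0.7905

0.7905


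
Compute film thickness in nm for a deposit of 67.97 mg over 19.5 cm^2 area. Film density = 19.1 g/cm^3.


Convert: m = 67.97 mg = 6.7970e-05 kg, A = 19.5 cm^2 = 1.9500e-03 m^2, rho = 19.1 g/cm^3 = 19100 kg/m^3
t = m / (A * rho)
t = 6.7970e-05 / (1.9500e-03 * 19100)
t = 1.8249e-06 m = 1824.9 nm

1824.9


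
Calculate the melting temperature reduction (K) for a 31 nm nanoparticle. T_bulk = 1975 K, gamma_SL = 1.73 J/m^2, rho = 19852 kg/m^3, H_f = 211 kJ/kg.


Radius R = 31/2 = 15.5 nm = 1.55e-08 m
Convert H_f = 211 kJ/kg = 211000 J/kg
dT = 2 * gamma_SL * T_bulk / (rho * H_f * R)
dT = 2 * 1.73 * 1975 / (19852 * 211000 * 1.55e-08)
dT = 105.3 K

105.3


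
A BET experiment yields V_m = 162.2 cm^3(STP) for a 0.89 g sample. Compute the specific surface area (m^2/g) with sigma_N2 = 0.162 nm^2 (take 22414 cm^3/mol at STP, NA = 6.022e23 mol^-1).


Number of moles in monolayer = V_m / 22414 = 162.2 / 22414 = 0.00723655
Number of molecules = moles * NA = 0.00723655 * 6.022e23
SA = molecules * sigma / mass
SA = (162.2 / 22414) * 6.022e23 * 0.162e-18 / 0.89
SA = 793.2 m^2/g

793.2


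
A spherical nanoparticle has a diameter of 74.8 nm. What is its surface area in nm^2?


Radius r = 74.8/2 = 37.4 nm
Surface area SA = 4 * pi * r^2
SA = 4 * pi * (37.4)^2
SA = 17577.34 nm^2

17577.34


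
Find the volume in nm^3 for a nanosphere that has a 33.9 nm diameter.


Radius r = 33.9/2 = 16.95 nm
Volume V = (4/3) * pi * r^3
V = (4/3) * pi * (16.95)^3
V = 20398.48 nm^3

20398.48


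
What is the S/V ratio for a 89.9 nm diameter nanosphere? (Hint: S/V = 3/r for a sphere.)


Radius r = 89.9/2 = 44.95 nm
S/V = 3 / r = 3 / 44.95
S/V = 0.0667 nm^-1

0.0667


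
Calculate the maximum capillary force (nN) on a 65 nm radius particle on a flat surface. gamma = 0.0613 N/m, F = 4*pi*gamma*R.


Convert radius: R = 65 nm = 6.5e-08 m
F = 4 * pi * gamma * R
F = 4 * pi * 0.0613 * 6.5e-08
F = 5.00707e-08 N = 50.0707 nN

50.0707


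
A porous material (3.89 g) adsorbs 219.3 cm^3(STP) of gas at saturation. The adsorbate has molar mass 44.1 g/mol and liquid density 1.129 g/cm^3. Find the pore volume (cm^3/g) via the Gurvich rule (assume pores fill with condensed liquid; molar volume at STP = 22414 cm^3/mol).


Moles adsorbed n = V_ads / 22414 = 219.3 / 22414 = 9.784064e-03 mol
Liquid volume V_liq = n * M / rho_liq = 9.784064e-03 * 44.1 / 1.129 = 0.38218 cm^3
Specific pore volume V_pore = V_liq / m_sample = 0.38218 / 3.89
V_pore = 0.0982 cm^3/g

0.0982


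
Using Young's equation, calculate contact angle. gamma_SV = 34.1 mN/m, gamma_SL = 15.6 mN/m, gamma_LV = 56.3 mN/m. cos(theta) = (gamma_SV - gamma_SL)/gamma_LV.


cos(theta) = (gamma_SV - gamma_SL) / gamma_LV
cos(theta) = (34.1 - 15.6) / 56.3
cos(theta) = 0.328597
theta = arccos(0.328597) = 70.82 degrees

70.82


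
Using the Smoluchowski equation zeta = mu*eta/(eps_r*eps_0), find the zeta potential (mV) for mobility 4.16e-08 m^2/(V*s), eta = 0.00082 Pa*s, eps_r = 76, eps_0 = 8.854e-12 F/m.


Smoluchowski equation: zeta = mu * eta / (eps_r * eps_0)
zeta = 4.16e-08 * 0.00082 / (76 * 8.854e-12)
zeta = 0.050694 V = 50.69 mV

50.69


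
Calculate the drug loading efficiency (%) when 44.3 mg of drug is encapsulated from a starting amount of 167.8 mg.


Drug loading efficiency = (drug loaded / drug initial) * 100
DLE = 44.3 / 167.8 * 100
DLE = 0.264 * 100
DLE = 26.4%

26.4


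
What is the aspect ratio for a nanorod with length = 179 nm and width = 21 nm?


Aspect ratio AR = length / diameter
AR = 179 / 21
AR = 8.52

8.52


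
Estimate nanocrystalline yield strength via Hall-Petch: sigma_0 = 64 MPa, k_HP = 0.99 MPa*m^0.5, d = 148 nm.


d = 148 nm = 1.48e-07 m
sqrt(d) = 0.0003847077
Hall-Petch contribution = k / sqrt(d) = 0.99 / 0.0003847077 = 2573.4 MPa
sigma = sigma_0 + k/sqrt(d) = 64 + 2573.4 = 2637.4 MPa

2637.4


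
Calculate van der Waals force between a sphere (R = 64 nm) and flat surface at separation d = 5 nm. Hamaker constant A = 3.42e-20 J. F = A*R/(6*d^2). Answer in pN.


Convert to SI: R = 64 nm = 6.4e-08 m, d = 5 nm = 5e-09 m
F = A * R / (6 * d^2)
F = 3.42e-20 * 6.4e-08 / (6 * (5e-09)^2)
F = 1.4592e-11 N = 14.592 pN

14.592


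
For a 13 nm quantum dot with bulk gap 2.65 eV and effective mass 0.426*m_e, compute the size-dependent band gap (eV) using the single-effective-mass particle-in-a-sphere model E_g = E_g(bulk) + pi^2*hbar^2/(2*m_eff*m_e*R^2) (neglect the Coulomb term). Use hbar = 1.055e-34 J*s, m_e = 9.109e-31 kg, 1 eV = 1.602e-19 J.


Radius R = 13/2 nm = 6.5e-09 m
Confinement energy dE = pi^2 * hbar^2 / (2 * m_eff * m_e * R^2)
dE = pi^2 * (1.055e-34)^2 / (2 * 0.426 * 9.109e-31 * (6.5e-09)^2) J, divided by 1.602e-19 J/eV
dE = 0.0209 eV
Total band gap = E_g(bulk) + dE = 2.65 + 0.0209 = 2.6709 eV

2.6709


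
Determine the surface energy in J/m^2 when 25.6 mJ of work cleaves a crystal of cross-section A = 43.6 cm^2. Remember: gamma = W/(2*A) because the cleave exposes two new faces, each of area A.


Convert: A = 43.6 cm^2 = 0.00436 m^2, W = 25.6 mJ = 0.0256 J
Cleaving exposes two faces of area A, so total new surface = 2*A and gamma = W / (2*A)
gamma = 0.0256 / (2 * 0.00436)
gamma = 2.936 J/m^2

2.936


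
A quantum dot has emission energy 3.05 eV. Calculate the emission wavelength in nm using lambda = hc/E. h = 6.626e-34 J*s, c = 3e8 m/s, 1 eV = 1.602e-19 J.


Convert energy: E = 3.05 eV = 3.05 * 1.602e-19 = 4.8861e-19 J
lambda = h*c / E = 6.626e-34 * 3e8 / 4.8861e-19
lambda = 4.06828e-07 m = 406.8 nm

406.8


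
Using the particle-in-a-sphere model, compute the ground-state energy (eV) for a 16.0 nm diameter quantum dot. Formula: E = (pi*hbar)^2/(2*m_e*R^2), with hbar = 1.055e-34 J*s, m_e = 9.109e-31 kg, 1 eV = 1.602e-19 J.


Radius R = 16.0/2 = 8 nm = 8e-09 m
E = (pi * 1.055e-34)^2 / (2 * 9.109e-31 * (8e-09)^2)
E(J) = 9.42159e-22
E = E(J) / 1.602e-19 = 0.0059 eV

0.0059


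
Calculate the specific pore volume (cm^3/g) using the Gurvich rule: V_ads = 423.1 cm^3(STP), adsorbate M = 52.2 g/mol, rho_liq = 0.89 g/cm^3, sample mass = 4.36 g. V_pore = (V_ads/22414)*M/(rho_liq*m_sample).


Moles adsorbed n = V_ads / 22414 = 423.1 / 22414 = 1.887659e-02 mol
Liquid volume V_liq = n * M / rho_liq = 1.887659e-02 * 52.2 / 0.89 = 1.10714 cm^3
Specific pore volume V_pore = V_liq / m_sample = 1.10714 / 4.36
V_pore = 0.2539 cm^3/g

0.2539


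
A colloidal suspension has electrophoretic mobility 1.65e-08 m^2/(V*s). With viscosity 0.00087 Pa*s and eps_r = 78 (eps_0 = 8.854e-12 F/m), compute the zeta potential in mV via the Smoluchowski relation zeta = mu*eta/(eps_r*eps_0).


Smoluchowski equation: zeta = mu * eta / (eps_r * eps_0)
zeta = 1.65e-08 * 0.00087 / (78 * 8.854e-12)
zeta = 0.020786 V = 20.79 mV

20.79


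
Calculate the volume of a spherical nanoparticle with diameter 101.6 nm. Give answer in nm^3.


Radius r = 101.6/2 = 50.8 nm
Volume V = (4/3) * pi * r^3
V = (4/3) * pi * (50.8)^3
V = 549135.79 nm^3

549135.79


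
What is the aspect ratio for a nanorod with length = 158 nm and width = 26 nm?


Aspect ratio AR = length / diameter
AR = 158 / 26
AR = 6.08

6.08


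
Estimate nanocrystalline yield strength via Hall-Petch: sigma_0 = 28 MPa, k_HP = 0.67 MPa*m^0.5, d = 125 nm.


d = 125 nm = 1.25e-07 m
sqrt(d) = 0.0003535534
Hall-Petch contribution = k / sqrt(d) = 0.67 / 0.0003535534 = 1895.0 MPa
sigma = sigma_0 + k/sqrt(d) = 28 + 1895.0 = 1923.0 MPa

1923.0


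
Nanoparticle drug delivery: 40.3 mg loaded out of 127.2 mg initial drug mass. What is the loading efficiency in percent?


Drug loading efficiency = (drug loaded / drug initial) * 100
DLE = 40.3 / 127.2 * 100
DLE = 0.3168 * 100
DLE = 31.68%

31.68


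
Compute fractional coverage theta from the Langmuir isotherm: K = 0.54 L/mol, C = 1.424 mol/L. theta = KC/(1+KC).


Langmuir isotherm: theta = K*C / (1 + K*C)
K*C = 0.54 * 1.424 = 0.76896
theta = 0.76896 / (1 + 0.76896) = 0.76896 / 1.76896
theta = 0.4347

0.4347


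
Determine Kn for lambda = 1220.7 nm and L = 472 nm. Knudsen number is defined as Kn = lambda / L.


Knudsen number Kn = lambda / L
Kn = 1220.7 / 472
Kn = 2.5862

2.5862


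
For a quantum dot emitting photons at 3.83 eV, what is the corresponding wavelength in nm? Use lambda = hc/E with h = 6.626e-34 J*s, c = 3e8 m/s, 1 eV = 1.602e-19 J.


Convert energy: E = 3.83 eV = 3.83 * 1.602e-19 = 6.13566e-19 J
lambda = h*c / E = 6.626e-34 * 3e8 / 6.13566e-19
lambda = 3.23975e-07 m = 324.0 nm

324.0


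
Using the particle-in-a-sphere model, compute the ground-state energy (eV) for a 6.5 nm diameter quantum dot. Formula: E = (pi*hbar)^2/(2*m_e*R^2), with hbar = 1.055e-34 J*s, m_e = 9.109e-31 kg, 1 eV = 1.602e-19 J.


Radius R = 6.5/2 = 3.25 nm = 3.25e-09 m
E = (pi * 1.055e-34)^2 / (2 * 9.109e-31 * (3.25e-09)^2)
E(J) = 5.7087e-21
E = E(J) / 1.602e-19 = 0.0356 eV

0.0356


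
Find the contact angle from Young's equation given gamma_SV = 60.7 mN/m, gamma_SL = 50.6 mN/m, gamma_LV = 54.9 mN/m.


cos(theta) = (gamma_SV - gamma_SL) / gamma_LV
cos(theta) = (60.7 - 50.6) / 54.9
cos(theta) = 0.183971
theta = arccos(0.183971) = 79.4 degrees

79.4


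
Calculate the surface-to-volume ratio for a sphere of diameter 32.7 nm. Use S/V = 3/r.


Radius r = 32.7/2 = 16.35 nm
S/V = 3 / r = 3 / 16.35
S/V = 0.1835 nm^-1

0.1835


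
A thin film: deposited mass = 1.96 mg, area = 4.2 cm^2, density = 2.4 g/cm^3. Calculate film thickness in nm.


Convert: m = 1.96 mg = 1.9600e-06 kg, A = 4.2 cm^2 = 4.2000e-04 m^2, rho = 2.4 g/cm^3 = 2400 kg/m^3
t = m / (A * rho)
t = 1.9600e-06 / (4.2000e-04 * 2400)
t = 1.9444e-06 m = 1944.4 nm

1944.4


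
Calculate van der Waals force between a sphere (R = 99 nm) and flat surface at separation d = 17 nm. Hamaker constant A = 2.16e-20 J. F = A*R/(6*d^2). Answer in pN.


Convert to SI: R = 99 nm = 9.9e-08 m, d = 17 nm = 1.7e-08 m
F = A * R / (6 * d^2)
F = 2.16e-20 * 9.9e-08 / (6 * (1.7e-08)^2)
F = 1.23322e-12 N = 1.233 pN

1.233


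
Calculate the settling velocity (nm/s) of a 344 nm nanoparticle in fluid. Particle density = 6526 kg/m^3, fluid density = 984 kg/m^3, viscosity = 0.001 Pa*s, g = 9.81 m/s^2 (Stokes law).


Radius R = 344/2 nm = 1.72e-07 m
Density difference = 6526 - 984 = 5542 kg/m^3
v = 2 * R^2 * (rho_p - rho_f) * g / (9 * eta)
v = 2 * (1.72e-07)^2 * 5542 * 9.81 / (9 * 0.001)
v = 3.57421e-07 m/s = 357.4209 nm/s

357.4209


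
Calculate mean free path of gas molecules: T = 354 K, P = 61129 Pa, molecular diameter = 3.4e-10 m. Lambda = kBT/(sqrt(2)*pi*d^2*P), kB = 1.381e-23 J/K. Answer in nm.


Mean free path: lambda = kB*T / (sqrt(2) * pi * d^2 * P)
lambda = 1.381e-23 * 354 / (sqrt(2) * pi * (3.4e-10)^2 * 61129)
lambda = 1.55714e-07 m
lambda = 155.71 nm

155.71


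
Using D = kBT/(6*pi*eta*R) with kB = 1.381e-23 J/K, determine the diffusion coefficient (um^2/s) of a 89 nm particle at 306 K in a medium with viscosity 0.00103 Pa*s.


Radius R = 89/2 = 44.5 nm = 4.45e-08 m
D = kB*T / (6*pi*eta*R)
D = 1.381e-23 * 306 / (6 * pi * 0.00103 * 4.45e-08)
D = 4.89121e-12 m^2/s = 4.891 um^2/s

4.891


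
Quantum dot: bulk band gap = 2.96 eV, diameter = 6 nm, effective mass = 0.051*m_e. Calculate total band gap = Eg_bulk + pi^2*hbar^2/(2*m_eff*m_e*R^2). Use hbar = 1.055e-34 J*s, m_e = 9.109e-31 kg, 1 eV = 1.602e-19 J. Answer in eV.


Radius R = 6/2 nm = 3e-09 m
Confinement energy dE = pi^2 * hbar^2 / (2 * m_eff * m_e * R^2)
dE = pi^2 * (1.055e-34)^2 / (2 * 0.051 * 9.109e-31 * (3e-09)^2) J, divided by 1.602e-19 J/eV
dE = 0.82 eV
Total band gap = E_g(bulk) + dE = 2.96 + 0.82 = 3.78 eV

3.78


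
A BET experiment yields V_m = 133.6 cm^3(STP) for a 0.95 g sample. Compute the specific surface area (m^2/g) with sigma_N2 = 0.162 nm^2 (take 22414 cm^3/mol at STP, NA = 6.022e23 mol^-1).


Number of moles in monolayer = V_m / 22414 = 133.6 / 22414 = 0.00596056
Number of molecules = moles * NA = 0.00596056 * 6.022e23
SA = molecules * sigma / mass
SA = (133.6 / 22414) * 6.022e23 * 0.162e-18 / 0.95
SA = 612.1 m^2/g

612.1


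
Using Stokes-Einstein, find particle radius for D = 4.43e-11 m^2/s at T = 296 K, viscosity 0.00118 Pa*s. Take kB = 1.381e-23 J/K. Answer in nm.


Stokes-Einstein: R = kB*T / (6*pi*eta*D)
R = 1.381e-23 * 296 / (6 * pi * 0.00118 * 4.43e-11)
R = 4.14857e-09 m = 4.15 nm

4.15


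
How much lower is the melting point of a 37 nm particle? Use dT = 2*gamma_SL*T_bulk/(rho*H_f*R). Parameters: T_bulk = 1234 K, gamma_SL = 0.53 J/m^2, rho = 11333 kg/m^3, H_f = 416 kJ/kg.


Radius R = 37/2 = 18.5 nm = 1.85e-08 m
Convert H_f = 416 kJ/kg = 416000 J/kg
dT = 2 * gamma_SL * T_bulk / (rho * H_f * R)
dT = 2 * 0.53 * 1234 / (11333 * 416000 * 1.85e-08)
dT = 15.0 K

15.0


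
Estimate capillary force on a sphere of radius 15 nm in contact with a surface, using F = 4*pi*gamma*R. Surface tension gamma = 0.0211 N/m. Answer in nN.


Convert radius: R = 15 nm = 1.5e-08 m
F = 4 * pi * gamma * R
F = 4 * pi * 0.0211 * 1.5e-08
F = 3.97726e-09 N = 3.9773 nN

3.9773


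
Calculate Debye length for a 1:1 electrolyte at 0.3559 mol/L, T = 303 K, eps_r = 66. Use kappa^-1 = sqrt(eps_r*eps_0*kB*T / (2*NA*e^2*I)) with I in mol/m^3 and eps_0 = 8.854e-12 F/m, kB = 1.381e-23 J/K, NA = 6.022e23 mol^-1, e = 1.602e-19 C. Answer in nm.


Ionic strength I = 0.3559 * 1^2 * 1000 = 355.9 mol/m^3
kappa^-1 = sqrt(66 * 8.854e-12 * 1.381e-23 * 303 / (2 * 6.022e23 * (1.602e-19)^2 * 355.9))
kappa^-1 = 0.471 nm

0.471


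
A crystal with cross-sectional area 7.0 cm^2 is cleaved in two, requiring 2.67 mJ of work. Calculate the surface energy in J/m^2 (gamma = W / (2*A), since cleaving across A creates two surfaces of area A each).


Convert: A = 7.0 cm^2 = 0.0007 m^2, W = 2.67 mJ = 0.00267 J
Cleaving exposes two faces of area A, so total new surface = 2*A and gamma = W / (2*A)
gamma = 0.00267 / (2 * 0.0007)
gamma = 1.907 J/m^2

1.907


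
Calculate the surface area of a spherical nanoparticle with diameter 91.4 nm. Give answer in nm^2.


Radius r = 91.4/2 = 45.7 nm
Surface area SA = 4 * pi * r^2
SA = 4 * pi * (45.7)^2
SA = 26244.74 nm^2

26244.74


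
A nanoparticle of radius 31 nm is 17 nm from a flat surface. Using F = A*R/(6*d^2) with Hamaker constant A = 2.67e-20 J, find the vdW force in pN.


Convert to SI: R = 31 nm = 3.1e-08 m, d = 17 nm = 1.7e-08 m
F = A * R / (6 * d^2)
F = 2.67e-20 * 3.1e-08 / (6 * (1.7e-08)^2)
F = 4.77336e-13 N = 0.477 pN

0.477


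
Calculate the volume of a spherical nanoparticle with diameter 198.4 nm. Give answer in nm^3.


Radius r = 198.4/2 = 99.2 nm
Volume V = (4/3) * pi * r^3
V = (4/3) * pi * (99.2)^3
V = 4089061.34 nm^3

4089061.34


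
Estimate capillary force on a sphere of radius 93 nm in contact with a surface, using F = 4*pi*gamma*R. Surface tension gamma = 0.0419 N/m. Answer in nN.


Convert radius: R = 93 nm = 9.3e-08 m
F = 4 * pi * gamma * R
F = 4 * pi * 0.0419 * 9.3e-08
F = 4.89674e-08 N = 48.9674 nN

48.9674


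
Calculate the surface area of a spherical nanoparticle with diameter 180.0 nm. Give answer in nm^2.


Radius r = 180.0/2 = 90 nm
Surface area SA = 4 * pi * r^2
SA = 4 * pi * (90)^2
SA = 101787.6 nm^2

101787.6


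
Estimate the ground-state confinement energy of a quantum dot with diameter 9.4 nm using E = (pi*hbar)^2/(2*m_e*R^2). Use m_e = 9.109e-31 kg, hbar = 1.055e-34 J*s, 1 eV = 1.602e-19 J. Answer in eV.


Radius R = 9.4/2 = 4.7 nm = 4.7e-09 m
E = (pi * 1.055e-34)^2 / (2 * 9.109e-31 * (4.7e-09)^2)
E(J) = 2.72966e-21
E = E(J) / 1.602e-19 = 0.017 eV

0.017


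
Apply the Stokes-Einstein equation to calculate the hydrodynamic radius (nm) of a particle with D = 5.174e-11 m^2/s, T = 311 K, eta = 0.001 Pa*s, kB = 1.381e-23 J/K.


Stokes-Einstein: R = kB*T / (6*pi*eta*D)
R = 1.381e-23 * 311 / (6 * pi * 0.001 * 5.174e-11)
R = 4.40379e-09 m = 4.4 nm

4.4


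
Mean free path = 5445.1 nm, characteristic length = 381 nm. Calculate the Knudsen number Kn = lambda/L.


Knudsen number Kn = lambda / L
Kn = 5445.1 / 381
Kn = 14.2916

14.2916


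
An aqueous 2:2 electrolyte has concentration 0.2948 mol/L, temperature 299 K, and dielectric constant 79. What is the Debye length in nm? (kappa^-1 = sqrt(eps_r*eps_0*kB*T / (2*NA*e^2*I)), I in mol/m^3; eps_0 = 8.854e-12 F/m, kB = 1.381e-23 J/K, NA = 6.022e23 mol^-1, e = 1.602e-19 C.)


Ionic strength I = 0.2948 * 2^2 * 1000 = 1179.2 mol/m^3
kappa^-1 = sqrt(79 * 8.854e-12 * 1.381e-23 * 299 / (2 * 6.022e23 * (1.602e-19)^2 * 1179.2))
kappa^-1 = 0.281 nm

0.281


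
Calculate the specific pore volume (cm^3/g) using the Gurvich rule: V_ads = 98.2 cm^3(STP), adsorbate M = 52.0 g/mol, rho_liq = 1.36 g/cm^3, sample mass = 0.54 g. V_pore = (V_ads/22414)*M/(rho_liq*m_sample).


Moles adsorbed n = V_ads / 22414 = 98.2 / 22414 = 4.381190e-03 mol
Liquid volume V_liq = n * M / rho_liq = 4.381190e-03 * 52.0 / 1.36 = 0.16752 cm^3
Specific pore volume V_pore = V_liq / m_sample = 0.16752 / 0.54
V_pore = 0.3102 cm^3/g

0.3102


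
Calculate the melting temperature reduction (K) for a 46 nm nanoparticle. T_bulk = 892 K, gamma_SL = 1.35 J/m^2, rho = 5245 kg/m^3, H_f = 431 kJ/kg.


Radius R = 46/2 = 23 nm = 2.3e-08 m
Convert H_f = 431 kJ/kg = 431000 J/kg
dT = 2 * gamma_SL * T_bulk / (rho * H_f * R)
dT = 2 * 1.35 * 892 / (5245 * 431000 * 2.3e-08)
dT = 46.3 K

46.3


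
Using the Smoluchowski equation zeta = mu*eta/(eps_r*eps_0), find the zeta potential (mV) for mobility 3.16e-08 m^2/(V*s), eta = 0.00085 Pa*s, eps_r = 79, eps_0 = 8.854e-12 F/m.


Smoluchowski equation: zeta = mu * eta / (eps_r * eps_0)
zeta = 3.16e-08 * 0.00085 / (79 * 8.854e-12)
zeta = 0.038401 V = 38.4 mV

38.4


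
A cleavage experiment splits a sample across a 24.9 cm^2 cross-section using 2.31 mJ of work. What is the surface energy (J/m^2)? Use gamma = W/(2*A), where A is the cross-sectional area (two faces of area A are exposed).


Convert: A = 24.9 cm^2 = 0.00249 m^2, W = 2.31 mJ = 0.00231 J
Cleaving exposes two faces of area A, so total new surface = 2*A and gamma = W / (2*A)
gamma = 0.00231 / (2 * 0.00249)
gamma = 0.464 J/m^2

0.464


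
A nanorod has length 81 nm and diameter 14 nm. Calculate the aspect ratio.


Aspect ratio AR = length / diameter
AR = 81 / 14
AR = 5.79

5.79


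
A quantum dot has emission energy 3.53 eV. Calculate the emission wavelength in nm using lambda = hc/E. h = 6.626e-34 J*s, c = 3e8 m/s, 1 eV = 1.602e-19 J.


Convert energy: E = 3.53 eV = 3.53 * 1.602e-19 = 5.65506e-19 J
lambda = h*c / E = 6.626e-34 * 3e8 / 5.65506e-19
lambda = 3.51508e-07 m = 351.5 nm

351.5


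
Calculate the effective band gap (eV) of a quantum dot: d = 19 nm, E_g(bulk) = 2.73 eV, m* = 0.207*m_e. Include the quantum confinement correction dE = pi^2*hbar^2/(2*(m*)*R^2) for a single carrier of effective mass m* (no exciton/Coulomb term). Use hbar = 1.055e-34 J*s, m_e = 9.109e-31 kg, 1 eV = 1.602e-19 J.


Radius R = 19/2 nm = 9.5e-09 m
Confinement energy dE = pi^2 * hbar^2 / (2 * m_eff * m_e * R^2)
dE = pi^2 * (1.055e-34)^2 / (2 * 0.207 * 9.109e-31 * (9.5e-09)^2) J, divided by 1.602e-19 J/eV
dE = 0.0201 eV
Total band gap = E_g(bulk) + dE = 2.73 + 0.0201 = 2.7501 eV

2.7501


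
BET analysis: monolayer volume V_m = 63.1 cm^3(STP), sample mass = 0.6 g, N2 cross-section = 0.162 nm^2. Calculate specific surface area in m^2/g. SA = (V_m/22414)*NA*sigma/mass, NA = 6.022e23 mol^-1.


Number of moles in monolayer = V_m / 22414 = 63.1 / 22414 = 0.0028152
Number of molecules = moles * NA = 0.0028152 * 6.022e23
SA = molecules * sigma / mass
SA = (63.1 / 22414) * 6.022e23 * 0.162e-18 / 0.6
SA = 457.7 m^2/g

457.7


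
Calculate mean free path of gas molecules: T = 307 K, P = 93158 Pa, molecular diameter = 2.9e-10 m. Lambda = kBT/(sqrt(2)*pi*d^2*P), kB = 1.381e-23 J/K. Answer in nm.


Mean free path: lambda = kB*T / (sqrt(2) * pi * d^2 * P)
lambda = 1.381e-23 * 307 / (sqrt(2) * pi * (2.9e-10)^2 * 93158)
lambda = 1.21801e-07 m
lambda = 121.8 nm

121.8


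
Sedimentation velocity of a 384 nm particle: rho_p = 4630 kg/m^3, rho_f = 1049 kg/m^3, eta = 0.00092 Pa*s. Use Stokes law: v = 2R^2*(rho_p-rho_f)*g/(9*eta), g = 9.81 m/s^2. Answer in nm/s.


Radius R = 384/2 nm = 1.92e-07 m
Density difference = 4630 - 1049 = 3581 kg/m^3
v = 2 * R^2 * (rho_p - rho_f) * g / (9 * eta)
v = 2 * (1.92e-07)^2 * 3581 * 9.81 / (9 * 0.00092)
v = 3.12806e-07 m/s = 312.8063 nm/s

312.8063


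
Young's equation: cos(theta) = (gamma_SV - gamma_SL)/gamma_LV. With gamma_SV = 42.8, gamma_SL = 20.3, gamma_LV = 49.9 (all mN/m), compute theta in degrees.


cos(theta) = (gamma_SV - gamma_SL) / gamma_LV
cos(theta) = (42.8 - 20.3) / 49.9
cos(theta) = 0.450902
theta = arccos(0.450902) = 63.2 degrees

63.2


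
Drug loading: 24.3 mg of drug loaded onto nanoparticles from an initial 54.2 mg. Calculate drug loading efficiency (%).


Drug loading efficiency = (drug loaded / drug initial) * 100
DLE = 24.3 / 54.2 * 100
DLE = 0.4483 * 100
DLE = 44.83%

44.83


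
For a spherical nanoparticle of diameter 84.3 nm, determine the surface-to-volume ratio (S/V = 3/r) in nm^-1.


Radius r = 84.3/2 = 42.15 nm
S/V = 3 / r = 3 / 42.15
S/V = 0.0712 nm^-1

0.0712


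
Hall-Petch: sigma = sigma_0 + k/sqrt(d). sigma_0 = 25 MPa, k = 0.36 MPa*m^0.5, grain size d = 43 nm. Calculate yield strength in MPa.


d = 43 nm = 4.3e-08 m
sqrt(d) = 0.0002073644
Hall-Petch contribution = k / sqrt(d) = 0.36 / 0.0002073644 = 1736.1 MPa
sigma = sigma_0 + k/sqrt(d) = 25 + 1736.1 = 1761.1 MPa

1761.1


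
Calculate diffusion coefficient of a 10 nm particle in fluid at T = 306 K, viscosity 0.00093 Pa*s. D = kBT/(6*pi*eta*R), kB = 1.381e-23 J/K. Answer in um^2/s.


Radius R = 10/2 = 5 nm = 5e-09 m
D = kB*T / (6*pi*eta*R)
D = 1.381e-23 * 306 / (6 * pi * 0.00093 * 5e-09)
D = 4.82127e-11 m^2/s = 48.213 um^2/s

48.213


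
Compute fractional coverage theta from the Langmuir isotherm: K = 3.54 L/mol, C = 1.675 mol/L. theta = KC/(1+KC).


Langmuir isotherm: theta = K*C / (1 + K*C)
K*C = 3.54 * 1.675 = 5.9295
theta = 5.9295 / (1 + 5.9295) = 5.9295 / 6.9295
theta = 0.8557

0.8557


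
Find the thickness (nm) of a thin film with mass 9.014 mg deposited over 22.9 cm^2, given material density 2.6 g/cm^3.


Convert: m = 9.014 mg = 9.0140e-06 kg, A = 22.9 cm^2 = 2.2900e-03 m^2, rho = 2.6 g/cm^3 = 2600 kg/m^3
t = m / (A * rho)
t = 9.0140e-06 / (2.2900e-03 * 2600)
t = 1.5139e-06 m = 1513.9 nm

1513.9


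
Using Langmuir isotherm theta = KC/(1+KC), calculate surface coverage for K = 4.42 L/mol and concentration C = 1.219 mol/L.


Langmuir isotherm: theta = K*C / (1 + K*C)
K*C = 4.42 * 1.219 = 5.38798
theta = 5.38798 / (1 + 5.38798) = 5.38798 / 6.38798
theta = 0.8435

0.8435


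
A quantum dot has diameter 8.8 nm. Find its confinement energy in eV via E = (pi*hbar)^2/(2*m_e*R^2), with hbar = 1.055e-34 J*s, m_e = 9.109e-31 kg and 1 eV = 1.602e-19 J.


Radius R = 8.8/2 = 4.4 nm = 4.4e-09 m
E = (pi * 1.055e-34)^2 / (2 * 9.109e-31 * (4.4e-09)^2)
E(J) = 3.11457e-21
E = E(J) / 1.602e-19 = 0.0194 eV

0.0194


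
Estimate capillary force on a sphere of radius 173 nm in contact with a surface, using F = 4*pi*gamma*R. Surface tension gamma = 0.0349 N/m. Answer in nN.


Convert radius: R = 173 nm = 1.73e-07 m
F = 4 * pi * gamma * R
F = 4 * pi * 0.0349 * 1.73e-07
F = 7.5872e-08 N = 75.872 nN

75.872


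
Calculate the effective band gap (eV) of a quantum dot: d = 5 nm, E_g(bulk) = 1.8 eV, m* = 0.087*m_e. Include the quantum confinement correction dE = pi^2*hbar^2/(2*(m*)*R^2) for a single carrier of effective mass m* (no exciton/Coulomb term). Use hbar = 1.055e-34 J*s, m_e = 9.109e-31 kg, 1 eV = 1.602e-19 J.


Radius R = 5/2 nm = 2.5e-09 m
Confinement energy dE = pi^2 * hbar^2 / (2 * m_eff * m_e * R^2)
dE = pi^2 * (1.055e-34)^2 / (2 * 0.087 * 9.109e-31 * (2.5e-09)^2) J, divided by 1.602e-19 J/eV
dE = 0.6922 eV
Total band gap = E_g(bulk) + dE = 1.8 + 0.6922 = 2.4922 eV

2.4922


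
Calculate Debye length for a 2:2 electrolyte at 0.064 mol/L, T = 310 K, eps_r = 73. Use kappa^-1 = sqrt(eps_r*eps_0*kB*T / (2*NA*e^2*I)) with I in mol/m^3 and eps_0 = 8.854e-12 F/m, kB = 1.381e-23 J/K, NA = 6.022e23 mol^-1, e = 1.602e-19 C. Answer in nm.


Ionic strength I = 0.064 * 2^2 * 1000 = 256 mol/m^3
kappa^-1 = sqrt(73 * 8.854e-12 * 1.381e-23 * 310 / (2 * 6.022e23 * (1.602e-19)^2 * 256))
kappa^-1 = 0.591 nm

0.591


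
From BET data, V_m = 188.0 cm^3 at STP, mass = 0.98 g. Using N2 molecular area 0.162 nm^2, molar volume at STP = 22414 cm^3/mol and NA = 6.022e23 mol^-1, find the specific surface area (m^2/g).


Number of moles in monolayer = V_m / 22414 = 188.0 / 22414 = 0.00838761
Number of molecules = moles * NA = 0.00838761 * 6.022e23
SA = molecules * sigma / mass
SA = (188.0 / 22414) * 6.022e23 * 0.162e-18 / 0.98
SA = 835.0 m^2/g

835.0


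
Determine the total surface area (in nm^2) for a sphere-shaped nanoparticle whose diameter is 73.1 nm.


Radius r = 73.1/2 = 36.55 nm
Surface area SA = 4 * pi * r^2
SA = 4 * pi * (36.55)^2
SA = 16787.45 nm^2

16787.45


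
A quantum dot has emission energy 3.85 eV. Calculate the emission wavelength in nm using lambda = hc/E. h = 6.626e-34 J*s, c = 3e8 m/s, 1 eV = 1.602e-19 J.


Convert energy: E = 3.85 eV = 3.85 * 1.602e-19 = 6.1677e-19 J
lambda = h*c / E = 6.626e-34 * 3e8 / 6.1677e-19
lambda = 3.22292e-07 m = 322.3 nm

322.3


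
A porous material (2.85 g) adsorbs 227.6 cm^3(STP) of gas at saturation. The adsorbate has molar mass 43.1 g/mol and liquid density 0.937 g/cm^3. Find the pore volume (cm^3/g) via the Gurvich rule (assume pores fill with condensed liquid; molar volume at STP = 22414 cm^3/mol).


Moles adsorbed n = V_ads / 22414 = 227.6 / 22414 = 1.015437e-02 mol
Liquid volume V_liq = n * M / rho_liq = 1.015437e-02 * 43.1 / 0.937 = 0.46708 cm^3
Specific pore volume V_pore = V_liq / m_sample = 0.46708 / 2.85
V_pore = 0.1639 cm^3/g

0.1639


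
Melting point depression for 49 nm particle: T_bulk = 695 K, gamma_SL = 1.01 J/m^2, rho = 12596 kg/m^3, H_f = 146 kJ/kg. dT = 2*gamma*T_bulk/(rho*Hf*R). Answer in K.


Radius R = 49/2 = 24.5 nm = 2.45e-08 m
Convert H_f = 146 kJ/kg = 146000 J/kg
dT = 2 * gamma_SL * T_bulk / (rho * H_f * R)
dT = 2 * 1.01 * 695 / (12596 * 146000 * 2.45e-08)
dT = 31.2 K

31.2


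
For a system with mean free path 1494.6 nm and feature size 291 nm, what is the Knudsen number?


Knudsen number Kn = lambda / L
Kn = 1494.6 / 291
Kn = 5.1361

5.1361


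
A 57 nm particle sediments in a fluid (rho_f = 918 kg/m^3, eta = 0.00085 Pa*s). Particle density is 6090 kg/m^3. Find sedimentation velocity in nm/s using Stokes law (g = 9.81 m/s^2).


Radius R = 57/2 nm = 2.85e-08 m
Density difference = 6090 - 918 = 5172 kg/m^3
v = 2 * R^2 * (rho_p - rho_f) * g / (9 * eta)
v = 2 * (2.85e-08)^2 * 5172 * 9.81 / (9 * 0.00085)
v = 1.07742e-08 m/s = 10.7742 nm/s

10.7742


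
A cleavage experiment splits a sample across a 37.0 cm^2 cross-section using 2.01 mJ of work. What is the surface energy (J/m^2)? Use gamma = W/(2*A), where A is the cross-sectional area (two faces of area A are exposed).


Convert: A = 37.0 cm^2 = 0.0037 m^2, W = 2.01 mJ = 0.00201 J
Cleaving exposes two faces of area A, so total new surface = 2*A and gamma = W / (2*A)
gamma = 0.00201 / (2 * 0.0037)
gamma = 0.272 J/m^2

0.272


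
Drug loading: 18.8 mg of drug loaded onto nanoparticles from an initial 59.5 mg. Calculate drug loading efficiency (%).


Drug loading efficiency = (drug loaded / drug initial) * 100
DLE = 18.8 / 59.5 * 100
DLE = 0.316 * 100
DLE = 31.6%

31.6


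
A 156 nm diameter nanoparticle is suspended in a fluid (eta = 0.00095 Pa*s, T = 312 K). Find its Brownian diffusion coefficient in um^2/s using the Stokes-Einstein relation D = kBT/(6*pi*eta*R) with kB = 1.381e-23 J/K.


Radius R = 156/2 = 78 nm = 7.8e-08 m
D = kB*T / (6*pi*eta*R)
D = 1.381e-23 * 312 / (6 * pi * 0.00095 * 7.8e-08)
D = 3.08481e-12 m^2/s = 3.085 um^2/s

3.085


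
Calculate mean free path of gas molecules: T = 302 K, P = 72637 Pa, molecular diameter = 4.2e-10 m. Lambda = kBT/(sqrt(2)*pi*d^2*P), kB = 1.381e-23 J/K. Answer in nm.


Mean free path: lambda = kB*T / (sqrt(2) * pi * d^2 * P)
lambda = 1.381e-23 * 302 / (sqrt(2) * pi * (4.2e-10)^2 * 72637)
lambda = 7.32621e-08 m
lambda = 73.26 nm

73.26


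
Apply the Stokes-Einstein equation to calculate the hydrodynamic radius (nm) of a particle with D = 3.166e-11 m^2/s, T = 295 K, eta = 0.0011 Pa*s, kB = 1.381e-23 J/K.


Stokes-Einstein: R = kB*T / (6*pi*eta*D)
R = 1.381e-23 * 295 / (6 * pi * 0.0011 * 3.166e-11)
R = 6.20599e-09 m = 6.21 nm

6.21


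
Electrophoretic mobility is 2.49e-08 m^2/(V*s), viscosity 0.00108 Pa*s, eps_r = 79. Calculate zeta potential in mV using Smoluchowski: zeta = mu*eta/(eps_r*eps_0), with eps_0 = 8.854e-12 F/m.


Smoluchowski equation: zeta = mu * eta / (eps_r * eps_0)
zeta = 2.49e-08 * 0.00108 / (79 * 8.854e-12)
zeta = 0.038446 V = 38.45 mV

38.45


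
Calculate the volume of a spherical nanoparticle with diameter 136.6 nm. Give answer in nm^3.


Radius r = 136.6/2 = 68.3 nm
Volume V = (4/3) * pi * r^3
V = (4/3) * pi * (68.3)^3
V = 1334598.77 nm^3

1334598.77


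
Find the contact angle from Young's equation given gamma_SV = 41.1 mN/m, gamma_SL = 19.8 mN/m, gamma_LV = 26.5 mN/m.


cos(theta) = (gamma_SV - gamma_SL) / gamma_LV
cos(theta) = (41.1 - 19.8) / 26.5
cos(theta) = 0.803774
theta = arccos(0.803774) = 36.51 degrees

36.51


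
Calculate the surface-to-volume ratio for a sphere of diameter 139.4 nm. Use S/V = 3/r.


Radius r = 139.4/2 = 69.7 nm
S/V = 3 / r = 3 / 69.7
S/V = 0.043 nm^-1

0.043


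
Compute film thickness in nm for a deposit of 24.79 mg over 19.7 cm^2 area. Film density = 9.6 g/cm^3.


Convert: m = 24.79 mg = 2.4790e-05 kg, A = 19.7 cm^2 = 1.9700e-03 m^2, rho = 9.6 g/cm^3 = 9600 kg/m^3
t = m / (A * rho)
t = 2.4790e-05 / (1.9700e-03 * 9600)
t = 1.3108e-06 m = 1310.8 nm

1310.8


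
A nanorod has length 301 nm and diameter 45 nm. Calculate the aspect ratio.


Aspect ratio AR = length / diameter
AR = 301 / 45
AR = 6.69

6.69


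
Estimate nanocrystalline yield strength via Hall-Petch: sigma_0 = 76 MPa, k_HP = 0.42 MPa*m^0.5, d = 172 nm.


d = 172 nm = 1.72e-07 m
sqrt(d) = 0.0004147288
Hall-Petch contribution = k / sqrt(d) = 0.42 / 0.0004147288 = 1012.7 MPa
sigma = sigma_0 + k/sqrt(d) = 76 + 1012.7 = 1088.7 MPa

1088.7


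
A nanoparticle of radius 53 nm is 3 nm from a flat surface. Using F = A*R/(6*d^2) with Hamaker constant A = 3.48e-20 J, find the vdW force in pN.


Convert to SI: R = 53 nm = 5.3e-08 m, d = 3 nm = 3e-09 m
F = A * R / (6 * d^2)
F = 3.48e-20 * 5.3e-08 / (6 * (3e-09)^2)
F = 3.41556e-11 N = 34.156 pN

34.156


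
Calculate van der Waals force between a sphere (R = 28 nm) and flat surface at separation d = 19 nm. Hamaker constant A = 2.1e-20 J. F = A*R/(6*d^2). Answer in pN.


Convert to SI: R = 28 nm = 2.8e-08 m, d = 19 nm = 1.9e-08 m
F = A * R / (6 * d^2)
F = 2.1e-20 * 2.8e-08 / (6 * (1.9e-08)^2)
F = 2.71468e-13 N = 0.271 pN

0.271


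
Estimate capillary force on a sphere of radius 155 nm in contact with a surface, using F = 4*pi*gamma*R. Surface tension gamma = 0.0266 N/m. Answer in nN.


Convert radius: R = 155 nm = 1.55e-07 m
F = 4 * pi * gamma * R
F = 4 * pi * 0.0266 * 1.55e-07
F = 5.18111e-08 N = 51.8111 nN

51.8111


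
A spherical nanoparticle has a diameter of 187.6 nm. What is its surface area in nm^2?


Radius r = 187.6/2 = 93.8 nm
Surface area SA = 4 * pi * r^2
SA = 4 * pi * (93.8)^2
SA = 110564.46 nm^2

110564.46


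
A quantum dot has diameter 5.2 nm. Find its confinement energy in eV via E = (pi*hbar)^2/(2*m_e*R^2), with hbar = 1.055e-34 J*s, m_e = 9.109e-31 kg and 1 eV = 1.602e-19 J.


Radius R = 5.2/2 = 2.6 nm = 2.6e-09 m
E = (pi * 1.055e-34)^2 / (2 * 9.109e-31 * (2.6e-09)^2)
E(J) = 8.91984e-21
E = E(J) / 1.602e-19 = 0.0557 eV

0.0557


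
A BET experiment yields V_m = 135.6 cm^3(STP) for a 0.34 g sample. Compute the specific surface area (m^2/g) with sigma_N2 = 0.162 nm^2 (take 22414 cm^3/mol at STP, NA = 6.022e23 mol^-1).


Number of moles in monolayer = V_m / 22414 = 135.6 / 22414 = 0.00604979
Number of molecules = moles * NA = 0.00604979 * 6.022e23
SA = molecules * sigma / mass
SA = (135.6 / 22414) * 6.022e23 * 0.162e-18 / 0.34
SA = 1735.9 m^2/g

1735.9


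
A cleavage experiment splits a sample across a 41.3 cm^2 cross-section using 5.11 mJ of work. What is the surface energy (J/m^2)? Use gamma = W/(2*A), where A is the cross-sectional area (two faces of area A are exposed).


Convert: A = 41.3 cm^2 = 0.00413 m^2, W = 5.11 mJ = 0.00511 J
Cleaving exposes two faces of area A, so total new surface = 2*A and gamma = W / (2*A)
gamma = 0.00511 / (2 * 0.00413)
gamma = 0.619 J/m^2

0.619


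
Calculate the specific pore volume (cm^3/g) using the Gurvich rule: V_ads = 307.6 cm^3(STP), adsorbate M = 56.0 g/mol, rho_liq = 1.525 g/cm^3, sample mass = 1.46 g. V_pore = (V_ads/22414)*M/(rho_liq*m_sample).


Moles adsorbed n = V_ads / 22414 = 307.6 / 22414 = 1.372357e-02 mol
Liquid volume V_liq = n * M / rho_liq = 1.372357e-02 * 56.0 / 1.525 = 0.50395 cm^3
Specific pore volume V_pore = V_liq / m_sample = 0.50395 / 1.46
V_pore = 0.3452 cm^3/g

0.3452


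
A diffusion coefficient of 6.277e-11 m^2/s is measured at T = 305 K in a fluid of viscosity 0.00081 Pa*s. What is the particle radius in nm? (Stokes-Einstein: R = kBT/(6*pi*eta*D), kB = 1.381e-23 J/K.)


Stokes-Einstein: R = kB*T / (6*pi*eta*D)
R = 1.381e-23 * 305 / (6 * pi * 0.00081 * 6.277e-11)
R = 4.39496e-09 m = 4.39 nm

4.39


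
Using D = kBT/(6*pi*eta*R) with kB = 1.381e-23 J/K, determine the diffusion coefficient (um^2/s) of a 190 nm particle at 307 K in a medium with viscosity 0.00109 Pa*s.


Radius R = 190/2 = 95 nm = 9.5e-08 m
D = kB*T / (6*pi*eta*R)
D = 1.381e-23 * 307 / (6 * pi * 0.00109 * 9.5e-08)
D = 2.17211e-12 m^2/s = 2.172 um^2/s

2.172


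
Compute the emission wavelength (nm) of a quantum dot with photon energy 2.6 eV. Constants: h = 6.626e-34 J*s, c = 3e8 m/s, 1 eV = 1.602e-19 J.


Convert energy: E = 2.6 eV = 2.6 * 1.602e-19 = 4.1652e-19 J
lambda = h*c / E = 6.626e-34 * 3e8 / 4.1652e-19
lambda = 4.7724e-07 m = 477.2 nm

477.2


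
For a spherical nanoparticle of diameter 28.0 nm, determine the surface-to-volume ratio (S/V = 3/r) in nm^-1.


Radius r = 28.0/2 = 14 nm
S/V = 3 / r = 3 / 14
S/V = 0.2143 nm^-1

0.2143


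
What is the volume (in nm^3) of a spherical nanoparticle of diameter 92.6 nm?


Radius r = 92.6/2 = 46.3 nm
Volume V = (4/3) * pi * r^3
V = (4/3) * pi * (46.3)^3
V = 415749.35 nm^3

415749.35
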